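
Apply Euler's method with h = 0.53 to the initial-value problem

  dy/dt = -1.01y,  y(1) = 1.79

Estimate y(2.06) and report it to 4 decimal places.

0.3865

Euler: y_{n+1} = y_n + h·f(t_n, y_n).
t=1.000000, y=1.790000: f=-1.807900 → y ← 1.790000 + 0.53·(-1.807900) = 0.831813
t=1.530000, y=0.831813: f=-0.840131 → y ← 0.831813 + 0.53·(-0.840131) = 0.386544
y(2.06) ≈ 0.3865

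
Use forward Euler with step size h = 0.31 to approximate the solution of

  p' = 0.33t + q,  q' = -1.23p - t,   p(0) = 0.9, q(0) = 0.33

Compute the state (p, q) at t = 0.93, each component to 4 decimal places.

0.9410, -1.0764

Euler on (p,q): p_{n+1} = p_n + h·p', q_{n+1} = q_n + h·q'.
0.000000: (0.900000, 0.330000); f=(0.330000, -1.107000) → (1.002300, -0.013170)
0.310000: (1.002300, -0.013170); f=(0.089130, -1.542829) → (1.029930, -0.491447)
0.620000: (1.029930, -0.491447); f=(-0.286847, -1.886814) → (0.941008, -1.076359)
(p(0.93), q(0.93)) ≈ (0.9410, -1.0764)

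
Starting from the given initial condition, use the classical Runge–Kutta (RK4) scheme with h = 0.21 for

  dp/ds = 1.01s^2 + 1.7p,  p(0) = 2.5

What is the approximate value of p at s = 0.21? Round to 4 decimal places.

RK4: k1 = f(s_n, p_n); k2 = f(s_n + h/2, p_n + (h/2)·k1); k3 = f(s_n + h/2, p_n + (h/2)·k2); k4 = f(s_n + h, p_n + h·k3); p_{n+1} = p_n + (h/6)·(k1 + 2k2 + 2k3 + k4).
s=0.000000, p=2.500000:
  k1 = f(0.000000, 2.500000) = 4.250000
  k2 = f(0.105000, 2.946250) = 5.019760
  k3 = f(0.105000, 3.027075) = 5.157162
  k4 = f(0.210000, 3.583004) = 6.135648
  p ← 2.500000 + (0.21/6)·(k1 + 2k2 + 2k3 + k4) = 3.575882
p(0.21) ≈ 3.5759

3.5759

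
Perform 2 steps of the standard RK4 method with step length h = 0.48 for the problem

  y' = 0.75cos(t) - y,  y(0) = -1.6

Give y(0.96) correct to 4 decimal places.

RK4: k1 = f(t_n, y_n); k2 = f(t_n + h/2, y_n + (h/2)·k1); k3 = f(t_n + h/2, y_n + (h/2)·k2); k4 = f(t_n + h, y_n + h·k3); y_{n+1} = y_n + (h/6)·(k1 + 2k2 + 2k3 + k4).
t=0.000000, y=-1.600000:
  k1 = f(0.000000, -1.600000) = 2.350000
  k2 = f(0.240000, -1.036000) = 1.764503
  k3 = f(0.240000, -1.176519) = 1.905023
  k4 = f(0.480000, -0.685589) = 1.350835
  y ← -1.600000 + (0.48/6)·(k1 + 2k2 + 2k3 + k4) = -0.716809
t=0.480000, y=-0.716809:
  k1 = f(0.480000, -0.716809) = 1.382055
  k2 = f(0.720000, -0.385116) = 0.948970
  k3 = f(0.720000, -0.489056) = 1.052910
  k4 = f(0.960000, -0.211412) = 0.641552
  y ← -0.716809 + (0.48/6)·(k1 + 2k2 + 2k3 + k4) = -0.234620
y(0.96) ≈ -0.2346

-0.2346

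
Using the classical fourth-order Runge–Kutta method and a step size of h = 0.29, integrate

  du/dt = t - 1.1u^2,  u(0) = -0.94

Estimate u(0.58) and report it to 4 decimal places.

-1.9648

RK4: k1 = f(t_n, u_n); k2 = f(t_n + h/2, u_n + (h/2)·k1); k3 = f(t_n + h/2, u_n + (h/2)·k2); k4 = f(t_n + h, u_n + h·k3); u_{n+1} = u_n + (h/6)·(k1 + 2k2 + 2k3 + k4).
t=0.000000, u=-0.940000:
  k1 = f(0.000000, -0.940000) = -0.971960
  k2 = f(0.145000, -1.080934) = -1.140261
  k3 = f(0.145000, -1.105338) = -1.198949
  k4 = f(0.290000, -1.287695) = -1.533975
  u ← -0.940000 + (0.29/6)·(k1 + 2k2 + 2k3 + k4) = -1.287244
t=0.290000, u=-1.287244:
  k1 = f(0.290000, -1.287244) = -1.532696
  k2 = f(0.435000, -1.509485) = -2.071398
  k3 = f(0.435000, -1.587597) = -2.337509
  k4 = f(0.580000, -1.965121) = -3.667872
  u ← -1.287244 + (0.29/6)·(k1 + 2k2 + 2k3 + k4) = -1.964799
u(0.58) ≈ -1.9648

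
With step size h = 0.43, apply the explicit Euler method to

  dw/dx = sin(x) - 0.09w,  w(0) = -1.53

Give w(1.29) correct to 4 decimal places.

Euler: w_{n+1} = w_n + h·f(x_n, w_n).
x=0.000000, w=-1.530000: f=0.137700 → w ← -1.530000 + 0.43·0.137700 = -1.470789
x=0.430000, w=-1.470789: f=0.549242 → w ← -1.470789 + 0.43·0.549242 = -1.234615
x=0.860000, w=-1.234615: f=0.868958 → w ← -1.234615 + 0.43·0.868958 = -0.860963
w(1.29) ≈ -0.8610

-0.8610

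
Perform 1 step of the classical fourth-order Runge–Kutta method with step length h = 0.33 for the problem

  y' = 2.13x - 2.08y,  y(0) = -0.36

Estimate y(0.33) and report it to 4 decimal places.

-0.0876

RK4: k1 = f(x_n, y_n); k2 = f(x_n + h/2, y_n + (h/2)·k1); k3 = f(x_n + h/2, y_n + (h/2)·k2); k4 = f(x_n + h, y_n + h·k3); y_{n+1} = y_n + (h/6)·(k1 + 2k2 + 2k3 + k4).
x=0.000000, y=-0.360000:
  k1 = f(0.000000, -0.360000) = 0.748800
  k2 = f(0.165000, -0.236448) = 0.843262
  k3 = f(0.165000, -0.220862) = 0.810843
  k4 = f(0.330000, -0.092422) = 0.895138
  y ← -0.360000 + (0.33/6)·(k1 + 2k2 + 2k3 + k4) = -0.087632
y(0.33) ≈ -0.0876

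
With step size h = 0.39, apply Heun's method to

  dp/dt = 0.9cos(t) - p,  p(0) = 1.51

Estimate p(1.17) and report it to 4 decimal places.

Heun: k1 = f(t_n, p_n); k2 = f(t_n + h, p_n + h·k1); p_{n+1} = p_n + (h/2)·(k1 + k2).
t=0.000000, p=1.510000:
  k1 = f(0.000000, 1.510000) = -0.610000
  k2 = f(0.390000, 1.272100) = -0.439682
  p ← 1.510000 + (0.39/2)·(-0.610000 + (-0.439682)) = 1.305312
t=0.390000, p=1.305312:
  k1 = f(0.390000, 1.305312) = -0.472894
  k2 = f(0.780000, 1.120883) = -0.481061
  p ← 1.305312 + (0.39/2)·(-0.472894 + (-0.481061)) = 1.119291
t=0.780000, p=1.119291:
  k1 = f(0.780000, 1.119291) = -0.479469
  k2 = f(1.170000, 0.932298) = -0.581162
  p ← 1.119291 + (0.39/2)·(-0.479469 + (-0.581162)) = 0.912468
p(1.17) ≈ 0.9125

0.9125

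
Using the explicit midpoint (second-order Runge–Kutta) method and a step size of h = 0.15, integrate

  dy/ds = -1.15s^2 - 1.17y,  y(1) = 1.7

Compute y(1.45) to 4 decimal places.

0.3761

Midpoint: k1 = f(s_n, y_n); k2 = f(s_n + h/2, y_n + (h/2)·k1); y_{n+1} = y_n + h·k2.
s=1.000000, y=1.700000:
  k1 = f(1.000000, 1.700000) = -3.139000
  k2 = f(1.075000, 1.464575) = -3.042521
  y ← 1.700000 + 0.15·(-3.042521) = 1.243622
s=1.150000, y=1.243622:
  k1 = f(1.150000, 1.243622) = -2.975912
  k2 = f(1.225000, 1.020428) = -2.919620
  y ← 1.243622 + 0.15·(-2.919620) = 0.805679
s=1.300000, y=0.805679:
  k1 = f(1.300000, 0.805679) = -2.886144
  k2 = f(1.375000, 0.589218) = -2.863604
  y ← 0.805679 + 0.15·(-2.863604) = 0.376138
y(1.45) ≈ 0.3761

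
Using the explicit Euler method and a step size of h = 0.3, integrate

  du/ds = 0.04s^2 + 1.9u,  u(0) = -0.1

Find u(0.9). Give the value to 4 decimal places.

-0.3810

Euler: u_{n+1} = u_n + h·f(s_n, u_n).
s=0.000000, u=-0.100000: f=-0.190000 → u ← -0.100000 + 0.3·(-0.190000) = -0.157000
s=0.300000, u=-0.157000: f=-0.294700 → u ← -0.157000 + 0.3·(-0.294700) = -0.245410
s=0.600000, u=-0.245410: f=-0.451879 → u ← -0.245410 + 0.3·(-0.451879) = -0.380974
u(0.9) ≈ -0.3810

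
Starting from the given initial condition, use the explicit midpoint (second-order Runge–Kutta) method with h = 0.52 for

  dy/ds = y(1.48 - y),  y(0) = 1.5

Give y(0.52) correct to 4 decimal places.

1.4905

Midpoint: k1 = f(s_n, y_n); k2 = f(s_n + h/2, y_n + (h/2)·k1); y_{n+1} = y_n + h·k2.
s=0.000000, y=1.500000:
  k1 = f(0.000000, 1.500000) = -0.030000
  k2 = f(0.260000, 1.492200) = -0.018205
  y ← 1.500000 + 0.52·(-0.018205) = 1.490533
y(0.52) ≈ 1.4905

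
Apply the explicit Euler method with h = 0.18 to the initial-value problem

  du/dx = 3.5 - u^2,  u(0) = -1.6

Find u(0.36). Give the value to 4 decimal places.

Euler: u_{n+1} = u_n + h·f(x_n, u_n).
x=0.000000, u=-1.600000: f=0.940000 → u ← -1.600000 + 0.18·0.940000 = -1.430800
x=0.180000, u=-1.430800: f=1.452811 → u ← -1.430800 + 0.18·1.452811 = -1.169294
u(0.36) ≈ -1.1693

-1.1693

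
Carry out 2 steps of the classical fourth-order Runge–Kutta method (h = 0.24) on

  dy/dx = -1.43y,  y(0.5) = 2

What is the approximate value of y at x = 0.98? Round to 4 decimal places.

RK4: k1 = f(x_n, y_n); k2 = f(x_n + h/2, y_n + (h/2)·k1); k3 = f(x_n + h/2, y_n + (h/2)·k2); k4 = f(x_n + h, y_n + h·k3); y_{n+1} = y_n + (h/6)·(k1 + 2k2 + 2k3 + k4).
x=0.500000, y=2.000000:
  k1 = f(0.500000, 2.000000) = -2.860000
  k2 = f(0.620000, 1.656800) = -2.369224
  k3 = f(0.620000, 1.715693) = -2.453441
  k4 = f(0.740000, 1.411174) = -2.017979
  y ← 2.000000 + (0.24/6)·(k1 + 2k2 + 2k3 + k4) = 1.419068
x=0.740000, y=1.419068:
  k1 = f(0.740000, 1.419068) = -2.029267
  k2 = f(0.860000, 1.175556) = -1.681045
  k3 = f(0.860000, 1.217342) = -1.740799
  k4 = f(0.980000, 1.001276) = -1.431824
  y ← 1.419068 + (0.24/6)·(k1 + 2k2 + 2k3 + k4) = 1.006876
y(0.98) ≈ 1.0069

1.0069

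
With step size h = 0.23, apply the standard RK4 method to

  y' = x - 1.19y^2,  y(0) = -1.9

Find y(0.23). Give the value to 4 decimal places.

-3.8799

RK4: k1 = f(x_n, y_n); k2 = f(x_n + h/2, y_n + (h/2)·k1); k3 = f(x_n + h/2, y_n + (h/2)·k2); k4 = f(x_n + h, y_n + h·k3); y_{n+1} = y_n + (h/6)·(k1 + 2k2 + 2k3 + k4).
x=0.000000, y=-1.900000:
  k1 = f(0.000000, -1.900000) = -4.295900
  k2 = f(0.115000, -2.394029) = -6.705333
  k3 = f(0.115000, -2.671113) = -8.375467
  k4 = f(0.230000, -3.826357) = -17.192804
  y ← -1.900000 + (0.23/6)·(k1 + 2k2 + 2k3 + k4) = -3.879928
y(0.23) ≈ -3.8799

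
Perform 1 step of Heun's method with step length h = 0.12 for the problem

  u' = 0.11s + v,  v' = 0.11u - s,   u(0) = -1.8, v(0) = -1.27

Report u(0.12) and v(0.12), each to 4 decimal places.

Heun on (u,v): k1 = f(s_n, state_n); k2 = f(s_n + h, state_n + h·k1); state_{n+1} = state_n + (h/2)·(k1 + k2).
0.000000: (-1.800000, -1.270000)
  k1 = (-1.270000, -0.198000)
  predictor → (-1.952400, -1.293760)
  k2 = (-1.280560, -0.334764)
  → (-1.953034, -1.301966)
(u(0.12), v(0.12)) ≈ (-1.9530, -1.3020)

-1.9530, -1.3020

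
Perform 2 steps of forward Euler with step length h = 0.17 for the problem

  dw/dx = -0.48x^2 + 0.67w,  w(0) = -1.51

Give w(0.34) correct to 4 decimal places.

Euler: w_{n+1} = w_n + h·f(x_n, w_n).
x=0.000000, w=-1.510000: f=-1.011700 → w ← -1.510000 + 0.17·(-1.011700) = -1.681989
x=0.170000, w=-1.681989: f=-1.140805 → w ← -1.681989 + 0.17·(-1.140805) = -1.875926
w(0.34) ≈ -1.8759

-1.8759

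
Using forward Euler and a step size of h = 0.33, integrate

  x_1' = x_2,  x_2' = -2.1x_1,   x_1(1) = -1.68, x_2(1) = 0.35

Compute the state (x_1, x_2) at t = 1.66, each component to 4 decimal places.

Euler on (x_1,x_2): x_1_{n+1} = x_1_n + h·x_1', x_2_{n+1} = x_2_n + h·x_2'.
1.000000: (-1.680000, 0.350000); f=(0.350000, 3.528000) → (-1.564500, 1.514240)
1.330000: (-1.564500, 1.514240); f=(1.514240, 3.285450) → (-1.064801, 2.598439)
(x_1(1.66), x_2(1.66)) ≈ (-1.0648, 2.5984)

-1.0648, 2.5984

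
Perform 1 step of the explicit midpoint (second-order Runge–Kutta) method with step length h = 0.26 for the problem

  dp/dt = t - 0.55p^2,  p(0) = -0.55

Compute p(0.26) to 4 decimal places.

-0.5629

Midpoint: k1 = f(t_n, p_n); k2 = f(t_n + h/2, p_n + (h/2)·k1); p_{n+1} = p_n + h·k2.
t=0.000000, p=-0.550000:
  k1 = f(0.000000, -0.550000) = -0.166375
  k2 = f(0.130000, -0.571629) = -0.049718
  p ← -0.550000 + 0.26·(-0.049718) = -0.562927
p(0.26) ≈ -0.5629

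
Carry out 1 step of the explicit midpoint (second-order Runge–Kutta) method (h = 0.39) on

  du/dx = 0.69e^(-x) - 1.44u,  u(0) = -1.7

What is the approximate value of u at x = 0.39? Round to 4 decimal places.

Midpoint: k1 = f(x_n, u_n); k2 = f(x_n + h/2, u_n + (h/2)·k1); u_{n+1} = u_n + h·k2.
x=0.000000, u=-1.700000:
  k1 = f(0.000000, -1.700000) = 3.138000
  k2 = f(0.195000, -1.088090) = 2.134606
  u ← -1.700000 + 0.39·2.134606 = -0.867504
u(0.39) ≈ -0.8675

-0.8675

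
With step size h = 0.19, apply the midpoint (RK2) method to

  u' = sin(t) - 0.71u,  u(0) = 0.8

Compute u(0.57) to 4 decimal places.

Midpoint: k1 = f(t_n, u_n); k2 = f(t_n + h/2, u_n + (h/2)·k1); u_{n+1} = u_n + h·k2.
t=0.000000, u=0.800000:
  k1 = f(0.000000, 0.800000) = -0.568000
  k2 = f(0.095000, 0.746040) = -0.434831
  u ← 0.800000 + 0.19·(-0.434831) = 0.717382
t=0.190000, u=0.717382:
  k1 = f(0.190000, 0.717382) = -0.320482
  k2 = f(0.285000, 0.686936) = -0.206567
  u ← 0.717382 + 0.19·(-0.206567) = 0.678134
t=0.380000, u=0.678134:
  k1 = f(0.380000, 0.678134) = -0.110555
  k2 = f(0.475000, 0.667632) = -0.016680
  u ← 0.678134 + 0.19·(-0.016680) = 0.674965
u(0.57) ≈ 0.6750

0.6750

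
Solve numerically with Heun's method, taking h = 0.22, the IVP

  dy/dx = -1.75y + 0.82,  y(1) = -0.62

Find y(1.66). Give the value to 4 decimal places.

Heun: k1 = f(x_n, y_n); k2 = f(x_n + h, y_n + h·k1); y_{n+1} = y_n + (h/2)·(k1 + k2).
x=1.000000, y=-0.620000:
  k1 = f(1.000000, -0.620000) = 1.905000
  k2 = f(1.220000, -0.200900) = 1.171575
  y ← -0.620000 + (0.22/2)·(1.905000 + 1.171575) = -0.281577
x=1.220000, y=-0.281577:
  k1 = f(1.220000, -0.281577) = 1.312759
  k2 = f(1.440000, 0.007230) = 0.807347
  y ← -0.281577 + (0.22/2)·(1.312759 + 0.807347) = -0.048365
x=1.440000, y=-0.048365:
  k1 = f(1.440000, -0.048365) = 0.904639
  k2 = f(1.660000, 0.150655) = 0.556353
  y ← -0.048365 + (0.22/2)·(0.904639 + 0.556353) = 0.112344
y(1.66) ≈ 0.1123

0.1123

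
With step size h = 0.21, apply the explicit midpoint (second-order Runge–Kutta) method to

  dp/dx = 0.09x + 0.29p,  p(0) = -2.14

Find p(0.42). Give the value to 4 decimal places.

-2.4088

Midpoint: k1 = f(x_n, p_n); k2 = f(x_n + h/2, p_n + (h/2)·k1); p_{n+1} = p_n + h·k2.
x=0.000000, p=-2.140000:
  k1 = f(0.000000, -2.140000) = -0.620600
  k2 = f(0.105000, -2.205163) = -0.630047
  p ← -2.140000 + 0.21·(-0.630047) = -2.272310
x=0.210000, p=-2.272310:
  k1 = f(0.210000, -2.272310) = -0.640070
  k2 = f(0.315000, -2.339517) = -0.650110
  p ← -2.272310 + 0.21·(-0.650110) = -2.408833
p(0.42) ≈ -2.4088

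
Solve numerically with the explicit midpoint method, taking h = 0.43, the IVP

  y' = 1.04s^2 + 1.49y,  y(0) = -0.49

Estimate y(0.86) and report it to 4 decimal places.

Midpoint: k1 = f(s_n, y_n); k2 = f(s_n + h/2, y_n + (h/2)·k1); y_{n+1} = y_n + h·k2.
s=0.000000, y=-0.490000:
  k1 = f(0.000000, -0.490000) = -0.730100
  k2 = f(0.215000, -0.646972) = -0.915914
  y ← -0.490000 + 0.43·(-0.915914) = -0.883843
s=0.430000, y=-0.883843:
  k1 = f(0.430000, -0.883843) = -1.124630
  k2 = f(0.645000, -1.125638) = -1.244535
  y ← -0.883843 + 0.43·(-1.244535) = -1.418993
y(0.86) ≈ -1.4190

-1.4190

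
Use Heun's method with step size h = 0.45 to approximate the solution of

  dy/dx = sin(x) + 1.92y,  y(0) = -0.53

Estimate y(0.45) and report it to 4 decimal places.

Heun: k1 = f(x_n, y_n); k2 = f(x_n + h, y_n + h·k1); y_{n+1} = y_n + (h/2)·(k1 + k2).
x=0.000000, y=-0.530000:
  k1 = f(0.000000, -0.530000) = -1.017600
  k2 = f(0.450000, -0.987920) = -1.461841
  y ← -0.530000 + (0.45/2)·(-1.017600 + (-1.461841)) = -1.087874
y(0.45) ≈ -1.0879

-1.0879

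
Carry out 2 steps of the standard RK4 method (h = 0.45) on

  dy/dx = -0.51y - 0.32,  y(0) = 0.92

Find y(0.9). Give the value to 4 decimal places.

RK4: k1 = f(x_n, y_n); k2 = f(x_n + h/2, y_n + (h/2)·k1); k3 = f(x_n + h/2, y_n + (h/2)·k2); k4 = f(x_n + h, y_n + h·k3); y_{n+1} = y_n + (h/6)·(k1 + 2k2 + 2k3 + k4).
x=0.000000, y=0.920000:
  k1 = f(0.000000, 0.920000) = -0.789200
  k2 = f(0.225000, 0.742430) = -0.698639
  k3 = f(0.225000, 0.762806) = -0.709031
  k4 = f(0.450000, 0.600936) = -0.626477
  y ← 0.920000 + (0.45/6)·(k1 + 2k2 + 2k3 + k4) = 0.602674
x=0.450000, y=0.602674:
  k1 = f(0.450000, 0.602674) = -0.627364
  k2 = f(0.675000, 0.461517) = -0.555374
  k3 = f(0.675000, 0.477715) = -0.563634
  k4 = f(0.900000, 0.349038) = -0.498009
  y ← 0.602674 + (0.45/6)·(k1 + 2k2 + 2k3 + k4) = 0.350419
y(0.9) ≈ 0.3504

0.3504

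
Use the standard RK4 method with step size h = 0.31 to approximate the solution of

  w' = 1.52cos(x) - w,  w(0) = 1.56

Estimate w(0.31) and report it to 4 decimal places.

RK4: k1 = f(x_n, w_n); k2 = f(x_n + h/2, w_n + (h/2)·k1); k3 = f(x_n + h/2, w_n + (h/2)·k2); k4 = f(x_n + h, w_n + h·k3); w_{n+1} = w_n + (h/6)·(k1 + 2k2 + 2k3 + k4).
x=0.000000, w=1.560000:
  k1 = f(0.000000, 1.560000) = -0.040000
  k2 = f(0.155000, 1.553800) = -0.052022
  k3 = f(0.155000, 1.551937) = -0.050159
  k4 = f(0.310000, 1.544451) = -0.096904
  w ← 1.560000 + (0.31/6)·(k1 + 2k2 + 2k3 + k4) = 1.542368
w(0.31) ≈ 1.5424

1.5424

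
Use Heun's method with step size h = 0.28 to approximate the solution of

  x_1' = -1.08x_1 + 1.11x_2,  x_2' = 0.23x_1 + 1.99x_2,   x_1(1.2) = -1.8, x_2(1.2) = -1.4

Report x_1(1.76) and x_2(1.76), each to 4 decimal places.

-2.2818, -4.5127

Heun on (x_1,x_2): k1 = f(s_n, state_n); k2 = f(s_n + h, state_n + h·k1); state_{n+1} = state_n + (h/2)·(k1 + k2).
1.200000: (-1.800000, -1.400000)
  k1 = (0.390000, -3.200000)
  predictor → (-1.690800, -2.296000)
  k2 = (-0.722496, -4.957924)
  → (-1.846549, -2.542109)
1.480000: (-1.846549, -2.542109)
  k1 = (-0.827468, -5.483504)
  predictor → (-2.078240, -4.077490)
  k2 = (-2.281515, -8.592201)
  → (-2.281807, -4.512708)
(x_1(1.76), x_2(1.76)) ≈ (-2.2818, -4.5127)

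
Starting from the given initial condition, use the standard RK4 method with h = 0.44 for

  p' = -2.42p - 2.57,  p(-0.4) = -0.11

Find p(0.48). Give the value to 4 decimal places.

RK4: k1 = f(t_n, p_n); k2 = f(t_n + h/2, p_n + (h/2)·k1); k3 = f(t_n + h/2, p_n + (h/2)·k2); k4 = f(t_n + h, p_n + h·k3); p_{n+1} = p_n + (h/6)·(k1 + 2k2 + 2k3 + k4).
t=-0.400000, p=-0.110000:
  k1 = f(-0.400000, -0.110000) = -2.303800
  k2 = f(-0.180000, -0.616836) = -1.077257
  k3 = f(-0.180000, -0.346997) = -1.730268
  k4 = f(0.040000, -0.871318) = -0.461410
  p ← -0.110000 + (0.44/6)·(k1 + 2k2 + 2k3 + k4) = -0.724552
t=0.040000, p=-0.724552:
  k1 = f(0.040000, -0.724552) = -0.816583
  k2 = f(0.260000, -0.904201) = -0.381834
  k3 = f(0.260000, -0.808556) = -0.613295
  k4 = f(0.480000, -0.994402) = -0.163547
  p ← -0.724552 + (0.44/6)·(k1 + 2k2 + 2k3 + k4) = -0.942381
p(0.48) ≈ -0.9424

-0.9424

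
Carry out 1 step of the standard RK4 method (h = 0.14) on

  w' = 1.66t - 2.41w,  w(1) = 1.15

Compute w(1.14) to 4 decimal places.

RK4: k1 = f(t_n, w_n); k2 = f(t_n + h/2, w_n + (h/2)·k1); k3 = f(t_n + h/2, w_n + (h/2)·k2); k4 = f(t_n + h, w_n + h·k3); w_{n+1} = w_n + (h/6)·(k1 + 2k2 + 2k3 + k4).
t=1.000000, w=1.150000:
  k1 = f(1.000000, 1.150000) = -1.111500
  k2 = f(1.070000, 1.072195) = -0.807790
  k3 = f(1.070000, 1.093455) = -0.859026
  k4 = f(1.140000, 1.029736) = -0.589265
  w ← 1.150000 + (0.14/6)·(k1 + 2k2 + 2k3 + k4) = 1.032531
w(1.14) ≈ 1.0325

1.0325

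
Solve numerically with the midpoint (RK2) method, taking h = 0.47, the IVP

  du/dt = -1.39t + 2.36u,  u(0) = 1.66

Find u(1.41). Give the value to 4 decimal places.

Midpoint: k1 = f(t_n, u_n); k2 = f(t_n + h/2, u_n + (h/2)·k1); u_{n+1} = u_n + h·k2.
t=0.000000, u=1.660000:
  k1 = f(0.000000, 1.660000) = 3.917600
  k2 = f(0.235000, 2.580636) = 5.763651
  u ← 1.660000 + 0.47·5.763651 = 4.368916
t=0.470000, u=4.368916:
  k1 = f(0.470000, 4.368916) = 9.657342
  k2 = f(0.705000, 6.638391) = 14.686653
  u ← 4.368916 + 0.47·14.686653 = 11.271643
t=0.940000, u=11.271643:
  k1 = f(0.940000, 11.271643) = 25.294478
  k2 = f(1.175000, 17.215845) = 38.996145
  u ← 11.271643 + 0.47·38.996145 = 29.599831
u(1.41) ≈ 29.5998

29.5998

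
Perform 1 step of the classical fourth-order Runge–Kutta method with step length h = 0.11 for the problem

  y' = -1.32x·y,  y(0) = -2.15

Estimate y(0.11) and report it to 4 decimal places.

RK4: k1 = f(x_n, y_n); k2 = f(x_n + h/2, y_n + (h/2)·k1); k3 = f(x_n + h/2, y_n + (h/2)·k2); k4 = f(x_n + h, y_n + h·k3); y_{n+1} = y_n + (h/6)·(k1 + 2k2 + 2k3 + k4).
x=0.000000, y=-2.150000:
  k1 = f(0.000000, -2.150000) = 0.000000
  k2 = f(0.055000, -2.150000) = 0.156090
  k3 = f(0.055000, -2.141415) = 0.155467
  k4 = f(0.110000, -2.132899) = 0.309697
  y ← -2.150000 + (0.11/6)·(k1 + 2k2 + 2k3 + k4) = -2.132898
y(0.11) ≈ -2.1329

-2.1329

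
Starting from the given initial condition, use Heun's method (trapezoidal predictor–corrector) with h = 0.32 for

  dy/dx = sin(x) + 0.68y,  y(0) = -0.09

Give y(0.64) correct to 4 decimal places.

Heun: k1 = f(x_n, y_n); k2 = f(x_n + h, y_n + h·k1); y_{n+1} = y_n + (h/2)·(k1 + k2).
x=0.000000, y=-0.090000:
  k1 = f(0.000000, -0.090000) = -0.061200
  k2 = f(0.320000, -0.109584) = 0.240049
  y ← -0.090000 + (0.32/2)·(-0.061200 + 0.240049) = -0.061384
x=0.320000, y=-0.061384:
  k1 = f(0.320000, -0.061384) = 0.272825
  k2 = f(0.640000, 0.025920) = 0.614821
  y ← -0.061384 + (0.32/2)·(0.272825 + 0.614821) = 0.080639
y(0.64) ≈ 0.0806

0.0806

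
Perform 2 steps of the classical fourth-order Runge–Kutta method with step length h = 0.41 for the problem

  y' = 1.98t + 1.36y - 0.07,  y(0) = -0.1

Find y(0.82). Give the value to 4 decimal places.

0.5888

RK4: k1 = f(t_n, y_n); k2 = f(t_n + h/2, y_n + (h/2)·k1); k3 = f(t_n + h/2, y_n + (h/2)·k2); k4 = f(t_n + h, y_n + h·k3); y_{n+1} = y_n + (h/6)·(k1 + 2k2 + 2k3 + k4).
t=0.000000, y=-0.100000:
  k1 = f(0.000000, -0.100000) = -0.206000
  k2 = f(0.205000, -0.142230) = 0.142467
  k3 = f(0.205000, -0.070794) = 0.239620
  k4 = f(0.410000, -0.001756) = 0.739412
  y ← -0.100000 + (0.41/6)·(k1 + 2k2 + 2k3 + k4) = -0.011332
t=0.410000, y=-0.011332:
  k1 = f(0.410000, -0.011332) = 0.726389
  k2 = f(0.615000, 0.137578) = 1.334806
  k3 = f(0.615000, 0.262304) = 1.504433
  k4 = f(0.820000, 0.605486) = 2.377061
  y ← -0.011332 + (0.41/6)·(k1 + 2k2 + 2k3 + k4) = 0.588767
y(0.82) ≈ 0.5888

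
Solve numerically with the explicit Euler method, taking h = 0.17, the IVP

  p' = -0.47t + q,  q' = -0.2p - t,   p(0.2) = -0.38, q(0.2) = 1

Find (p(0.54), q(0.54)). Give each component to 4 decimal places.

-0.0891, 0.9237

Euler on (p,q): p_{n+1} = p_n + h·p', q_{n+1} = q_n + h·q'.
0.200000: (-0.380000, 1.000000); f=(0.906000, -0.124000) → (-0.225980, 0.978920)
0.370000: (-0.225980, 0.978920); f=(0.805020, -0.324804) → (-0.089127, 0.923703)
(p(0.54), q(0.54)) ≈ (-0.0891, 0.9237)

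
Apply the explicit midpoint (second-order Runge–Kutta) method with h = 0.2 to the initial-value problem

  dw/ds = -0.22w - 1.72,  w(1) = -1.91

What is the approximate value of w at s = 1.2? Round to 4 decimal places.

-2.1642

Midpoint: k1 = f(s_n, w_n); k2 = f(s_n + h/2, w_n + (h/2)·k1); w_{n+1} = w_n + h·k2.
s=1.000000, w=-1.910000:
  k1 = f(1.000000, -1.910000) = -1.299800
  k2 = f(1.100000, -2.039980) = -1.271204
  w ← -1.910000 + 0.2·(-1.271204) = -2.164241
w(1.2) ≈ -2.1642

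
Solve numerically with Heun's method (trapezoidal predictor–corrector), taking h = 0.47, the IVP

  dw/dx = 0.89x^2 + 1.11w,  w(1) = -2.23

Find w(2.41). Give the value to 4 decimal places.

-3.1855

Heun: k1 = f(x_n, w_n); k2 = f(x_n + h, w_n + h·k1); w_{n+1} = w_n + (h/2)·(k1 + k2).
x=1.000000, w=-2.230000:
  k1 = f(1.000000, -2.230000) = -1.585300
  k2 = f(1.470000, -2.975091) = -1.379150
  w ← -2.230000 + (0.47/2)·(-1.585300 + (-1.379150)) = -2.926646
x=1.470000, w=-2.926646:
  k1 = f(1.470000, -2.926646) = -1.325376
  k2 = f(1.940000, -3.549572) = -0.590421
  w ← -2.926646 + (0.47/2)·(-1.325376 + (-0.590421)) = -3.376858
x=1.940000, w=-3.376858:
  k1 = f(1.940000, -3.376858) = -0.398708
  k2 = f(2.410000, -3.564251) = 1.212890
  w ← -3.376858 + (0.47/2)·(-0.398708 + 1.212890) = -3.185525
w(2.41) ≈ -3.1855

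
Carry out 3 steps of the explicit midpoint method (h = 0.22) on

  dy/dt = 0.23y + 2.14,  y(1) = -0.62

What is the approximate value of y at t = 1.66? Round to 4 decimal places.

0.8030

Midpoint: k1 = f(t_n, y_n); k2 = f(t_n + h/2, y_n + (h/2)·k1); y_{n+1} = y_n + h·k2.
t=1.000000, y=-0.620000:
  k1 = f(1.000000, -0.620000) = 1.997400
  k2 = f(1.110000, -0.400286) = 2.047934
  y ← -0.620000 + 0.22·2.047934 = -0.169454
t=1.220000, y=-0.169454:
  k1 = f(1.220000, -0.169454) = 2.101025
  k2 = f(1.330000, 0.061658) = 2.154181
  y ← -0.169454 + 0.22·2.154181 = 0.304465
t=1.440000, y=0.304465:
  k1 = f(1.440000, 0.304465) = 2.210027
  k2 = f(1.550000, 0.547568) = 2.265941
  y ← 0.304465 + 0.22·2.265941 = 0.802972
y(1.66) ≈ 0.8030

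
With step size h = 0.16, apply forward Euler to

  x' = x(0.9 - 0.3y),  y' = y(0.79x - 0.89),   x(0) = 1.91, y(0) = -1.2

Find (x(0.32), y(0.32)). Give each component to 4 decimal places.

Euler on (x,y): x_{n+1} = x_n + h·x', y_{n+1} = y_n + h·y'.
0.000000: (1.910000, -1.200000); f=(2.406600, -0.742680) → (2.295056, -1.318829)
0.160000: (2.295056, -1.318829); f=(2.973586, -1.217403) → (2.770830, -1.513613)
(x(0.32), y(0.32)) ≈ (2.7708, -1.5136)

2.7708, -1.5136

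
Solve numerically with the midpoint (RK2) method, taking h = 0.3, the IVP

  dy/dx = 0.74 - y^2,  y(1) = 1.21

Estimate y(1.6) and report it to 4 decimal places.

0.9853

Midpoint: k1 = f(x_n, y_n); k2 = f(x_n + h/2, y_n + (h/2)·k1); y_{n+1} = y_n + h·k2.
x=1.000000, y=1.210000:
  k1 = f(1.000000, 1.210000) = -0.724100
  k2 = f(1.150000, 1.101385) = -0.473049
  y ← 1.210000 + 0.3·(-0.473049) = 1.068085
x=1.300000, y=1.068085:
  k1 = f(1.300000, 1.068085) = -0.400806
  k2 = f(1.450000, 1.007964) = -0.275992
  y ← 1.068085 + 0.3·(-0.275992) = 0.985288
y(1.6) ≈ 0.9853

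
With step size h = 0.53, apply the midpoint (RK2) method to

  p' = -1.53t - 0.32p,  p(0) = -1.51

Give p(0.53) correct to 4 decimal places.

-1.4905

Midpoint: k1 = f(t_n, p_n); k2 = f(t_n + h/2, p_n + (h/2)·k1); p_{n+1} = p_n + h·k2.
t=0.000000, p=-1.510000:
  k1 = f(0.000000, -1.510000) = 0.483200
  k2 = f(0.265000, -1.381952) = 0.036775
  p ← -1.510000 + 0.53·0.036775 = -1.490509
p(0.53) ≈ -1.4905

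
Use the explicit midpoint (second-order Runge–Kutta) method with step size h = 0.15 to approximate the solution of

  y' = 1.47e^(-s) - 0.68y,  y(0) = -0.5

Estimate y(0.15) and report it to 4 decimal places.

-0.2583

Midpoint: k1 = f(s_n, y_n); k2 = f(s_n + h/2, y_n + (h/2)·k1); y_{n+1} = y_n + h·k2.
s=0.000000, y=-0.500000:
  k1 = f(0.000000, -0.500000) = 1.810000
  k2 = f(0.075000, -0.364250) = 1.611473
  y ← -0.500000 + 0.15·1.611473 = -0.258279
y(0.15) ≈ -0.2583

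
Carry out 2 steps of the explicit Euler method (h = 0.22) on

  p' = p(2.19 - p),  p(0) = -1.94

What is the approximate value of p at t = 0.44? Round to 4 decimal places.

-8.5028

Euler: p_{n+1} = p_n + h·f(t_n, p_n).
t=0.000000, p=-1.940000: f=-8.012200 → p ← -1.940000 + 0.22·(-8.012200) = -3.702684
t=0.220000, p=-3.702684: f=-21.818747 → p ← -3.702684 + 0.22·(-21.818747) = -8.502808
p(0.44) ≈ -8.5028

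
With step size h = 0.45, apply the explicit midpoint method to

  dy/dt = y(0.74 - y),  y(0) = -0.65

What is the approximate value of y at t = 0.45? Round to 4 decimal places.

-1.2618

Midpoint: k1 = f(t_n, y_n); k2 = f(t_n + h/2, y_n + (h/2)·k1); y_{n+1} = y_n + h·k2.
t=0.000000, y=-0.650000:
  k1 = f(0.000000, -0.650000) = -0.903500
  k2 = f(0.225000, -0.853287) = -1.359532
  y ← -0.650000 + 0.45·(-1.359532) = -1.261790
y(0.45) ≈ -1.2618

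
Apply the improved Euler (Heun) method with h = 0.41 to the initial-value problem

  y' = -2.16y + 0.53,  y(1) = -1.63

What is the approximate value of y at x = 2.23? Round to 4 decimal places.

Heun: k1 = f(x_n, y_n); k2 = f(x_n + h, y_n + h·k1); y_{n+1} = y_n + (h/2)·(k1 + k2).
x=1.000000, y=-1.630000:
  k1 = f(1.000000, -1.630000) = 4.050800
  k2 = f(1.410000, 0.030828) = 0.463412
  y ← -1.630000 + (0.41/2)·(4.050800 + 0.463412) = -0.704587
x=1.410000, y=-0.704587:
  k1 = f(1.410000, -0.704587) = 2.051907
  k2 = f(1.820000, 0.136695) = 0.234738
  y ← -0.704587 + (0.41/2)·(2.051907 + 0.234738) = -0.235824
x=1.820000, y=-0.235824:
  k1 = f(1.820000, -0.235824) = 1.039381
  k2 = f(2.230000, 0.190322) = 0.118905
  y ← -0.235824 + (0.41/2)·(1.039381 + 0.118905) = 0.001624
y(2.23) ≈ 0.0016

0.0016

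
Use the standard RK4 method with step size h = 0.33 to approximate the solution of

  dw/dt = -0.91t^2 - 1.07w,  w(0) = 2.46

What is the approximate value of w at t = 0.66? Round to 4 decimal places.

RK4: k1 = f(t_n, w_n); k2 = f(t_n + h/2, w_n + (h/2)·k1); k3 = f(t_n + h/2, w_n + (h/2)·k2); k4 = f(t_n + h, w_n + h·k3); w_{n+1} = w_n + (h/6)·(k1 + 2k2 + 2k3 + k4).
t=0.000000, w=2.460000:
  k1 = f(0.000000, 2.460000) = -2.632200
  k2 = f(0.165000, 2.025687) = -2.192260
  k3 = f(0.165000, 2.098277) = -2.269931
  k4 = f(0.330000, 1.710923) = -1.929786
  w ← 2.460000 + (0.33/6)·(k1 + 2k2 + 2k3 + k4) = 1.718250
t=0.330000, w=1.718250:
  k1 = f(0.330000, 1.718250) = -1.937626
  k2 = f(0.495000, 1.398541) = -1.719412
  k3 = f(0.495000, 1.434547) = -1.757938
  k4 = f(0.660000, 1.138130) = -1.614195
  w ← 1.718250 + (0.33/6)·(k1 + 2k2 + 2k3 + k4) = 1.140391
w(0.66) ≈ 1.1404

1.1404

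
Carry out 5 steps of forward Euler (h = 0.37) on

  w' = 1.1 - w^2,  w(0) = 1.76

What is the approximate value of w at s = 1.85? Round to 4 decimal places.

1.0487

Euler: w_{n+1} = w_n + h·f(s_n, w_n).
s=0.000000, w=1.760000: f=-1.997600 → w ← 1.760000 + 0.37·(-1.997600) = 1.020888
s=0.370000, w=1.020888: f=0.057788 → w ← 1.020888 + 0.37·0.057788 = 1.042269
s=0.740000, w=1.042269: f=0.013674 → w ← 1.042269 + 0.37·0.013674 = 1.047329
s=1.110000, w=1.047329: f=0.003102 → w ← 1.047329 + 0.37·0.003102 = 1.048477
s=1.480000, w=1.048477: f=0.000697 → w ← 1.048477 + 0.37·0.000697 = 1.048734
w(1.85) ≈ 1.0487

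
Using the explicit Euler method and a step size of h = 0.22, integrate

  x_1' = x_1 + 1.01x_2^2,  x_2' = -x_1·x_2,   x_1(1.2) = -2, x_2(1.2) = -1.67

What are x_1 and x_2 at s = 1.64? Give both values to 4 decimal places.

Euler on (x_1,x_2): x_1_{n+1} = x_1_n + h·x_1', x_2_{n+1} = x_2_n + h·x_2'.
1.200000: (-2.000000, -1.670000); f=(0.816789, -3.340000) → (-1.820306, -2.404800)
1.420000: (-1.820306, -2.404800); f=(4.020587, -4.377473) → (-0.935777, -3.367844)
(x_1(1.64), x_2(1.64)) ≈ (-0.9358, -3.3678)

-0.9358, -3.3678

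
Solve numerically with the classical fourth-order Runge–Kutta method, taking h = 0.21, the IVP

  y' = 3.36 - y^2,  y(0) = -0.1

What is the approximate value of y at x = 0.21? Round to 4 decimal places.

0.5843

RK4: k1 = f(x_n, y_n); k2 = f(x_n + h/2, y_n + (h/2)·k1); k3 = f(x_n + h/2, y_n + (h/2)·k2); k4 = f(x_n + h, y_n + h·k3); y_{n+1} = y_n + (h/6)·(k1 + 2k2 + 2k3 + k4).
x=0.000000, y=-0.100000:
  k1 = f(0.000000, -0.100000) = 3.350000
  k2 = f(0.105000, 0.251750) = 3.296622
  k3 = f(0.105000, 0.246145) = 3.299412
  k4 = f(0.210000, 0.592877) = 3.008497
  y ← -0.100000 + (0.21/6)·(k1 + 2k2 + 2k3 + k4) = 0.584270
y(0.21) ≈ 0.5843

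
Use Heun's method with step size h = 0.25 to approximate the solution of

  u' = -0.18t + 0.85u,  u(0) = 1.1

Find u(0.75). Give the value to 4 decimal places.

2.0110

Heun: k1 = f(t_n, u_n); k2 = f(t_n + h, u_n + h·k1); u_{n+1} = u_n + (h/2)·(k1 + k2).
t=0.000000, u=1.100000:
  k1 = f(0.000000, 1.100000) = 0.935000
  k2 = f(0.250000, 1.333750) = 1.088688
  u ← 1.100000 + (0.25/2)·(0.935000 + 1.088688) = 1.352961
t=0.250000, u=1.352961:
  k1 = f(0.250000, 1.352961) = 1.105017
  k2 = f(0.500000, 1.629215) = 1.294833
  u ← 1.352961 + (0.25/2)·(1.105017 + 1.294833) = 1.652942
t=0.500000, u=1.652942:
  k1 = f(0.500000, 1.652942) = 1.315001
  k2 = f(0.750000, 1.981692) = 1.549438
  u ← 1.652942 + (0.25/2)·(1.315001 + 1.549438) = 2.010997
u(0.75) ≈ 2.0110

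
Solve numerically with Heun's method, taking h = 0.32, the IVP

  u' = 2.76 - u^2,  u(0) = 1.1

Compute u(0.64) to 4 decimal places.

Heun: k1 = f(x_n, u_n); k2 = f(x_n + h, u_n + h·k1); u_{n+1} = u_n + (h/2)·(k1 + k2).
x=0.000000, u=1.100000:
  k1 = f(0.000000, 1.100000) = 1.550000
  k2 = f(0.320000, 1.596000) = 0.212784
  u ← 1.100000 + (0.32/2)·(1.550000 + 0.212784) = 1.382045
x=0.320000, u=1.382045:
  k1 = f(0.320000, 1.382045) = 0.849950
  k2 = f(0.640000, 1.654030) = 0.024186
  u ← 1.382045 + (0.32/2)·(0.849950 + 0.024186) = 1.521907
u(0.64) ≈ 1.5219

1.5219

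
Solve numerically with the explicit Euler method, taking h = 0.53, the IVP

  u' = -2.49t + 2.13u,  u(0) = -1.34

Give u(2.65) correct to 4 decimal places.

-78.9513

Euler: u_{n+1} = u_n + h·f(t_n, u_n).
t=0.000000, u=-1.340000: f=-2.854200 → u ← -1.340000 + 0.53·(-2.854200) = -2.852726
t=0.530000, u=-2.852726: f=-7.396006 → u ← -2.852726 + 0.53·(-7.396006) = -6.772609
t=1.060000, u=-6.772609: f=-17.065058 → u ← -6.772609 + 0.53·(-17.065058) = -15.817090
t=1.590000, u=-15.817090: f=-37.649502 → u ← -15.817090 + 0.53·(-37.649502) = -35.771326
t=2.120000, u=-35.771326: f=-81.471725 → u ← -35.771326 + 0.53·(-81.471725) = -78.951340
u(2.65) ≈ -78.9513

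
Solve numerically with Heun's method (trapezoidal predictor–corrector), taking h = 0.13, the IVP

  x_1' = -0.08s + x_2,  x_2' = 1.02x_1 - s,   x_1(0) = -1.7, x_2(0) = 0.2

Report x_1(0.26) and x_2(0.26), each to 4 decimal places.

Heun on (x_1,x_2): k1 = f(s_n, state_n); k2 = f(s_n + h, state_n + h·k1); state_{n+1} = state_n + (h/2)·(k1 + k2).
0.000000: (-1.700000, 0.200000)
  k1 = (0.200000, -1.734000)
  predictor → (-1.674000, -0.025420)
  k2 = (-0.035820, -1.837480)
  → (-1.689328, -0.032146)
0.130000: (-1.689328, -0.032146)
  k1 = (-0.042546, -1.853115)
  predictor → (-1.694859, -0.273051)
  k2 = (-0.293851, -1.988756)
  → (-1.711194, -0.281868)
(x_1(0.26), x_2(0.26)) ≈ (-1.7112, -0.2819)

-1.7112, -0.2819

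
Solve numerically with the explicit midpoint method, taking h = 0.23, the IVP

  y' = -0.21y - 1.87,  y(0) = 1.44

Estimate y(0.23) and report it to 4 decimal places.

Midpoint: k1 = f(x_n, y_n); k2 = f(x_n + h/2, y_n + (h/2)·k1); y_{n+1} = y_n + h·k2.
x=0.000000, y=1.440000:
  k1 = f(0.000000, 1.440000) = -2.172400
  k2 = f(0.115000, 1.190174) = -2.119937
  y ← 1.440000 + 0.23·(-2.119937) = 0.952415
y(0.23) ≈ 0.9524

0.9524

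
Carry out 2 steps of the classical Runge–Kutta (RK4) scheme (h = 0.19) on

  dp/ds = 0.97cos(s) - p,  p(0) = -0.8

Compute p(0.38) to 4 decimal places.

-0.2485

RK4: k1 = f(s_n, p_n); k2 = f(s_n + h/2, p_n + (h/2)·k1); k3 = f(s_n + h/2, p_n + (h/2)·k2); k4 = f(s_n + h, p_n + h·k3); p_{n+1} = p_n + (h/6)·(k1 + 2k2 + 2k3 + k4).
s=0.000000, p=-0.800000:
  k1 = f(0.000000, -0.800000) = 1.770000
  k2 = f(0.095000, -0.631850) = 1.597476
  k3 = f(0.095000, -0.648240) = 1.613866
  k4 = f(0.190000, -0.493365) = 1.445910
  p ← -0.800000 + (0.19/6)·(k1 + 2k2 + 2k3 + k4) = -0.494778
s=0.190000, p=-0.494778:
  k1 = f(0.190000, -0.494778) = 1.447322
  k2 = f(0.285000, -0.357282) = 1.288154
  k3 = f(0.285000, -0.372403) = 1.303275
  k4 = f(0.380000, -0.247156) = 1.147960
  p ← -0.494778 + (0.19/6)·(k1 + 2k2 + 2k3 + k4) = -0.248470
p(0.38) ≈ -0.2485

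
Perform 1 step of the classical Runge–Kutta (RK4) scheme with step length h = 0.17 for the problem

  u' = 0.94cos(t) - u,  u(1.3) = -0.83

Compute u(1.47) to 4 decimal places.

RK4: k1 = f(t_n, u_n); k2 = f(t_n + h/2, u_n + (h/2)·k1); k3 = f(t_n + h/2, u_n + (h/2)·k2); k4 = f(t_n + h, u_n + h·k3); u_{n+1} = u_n + (h/6)·(k1 + 2k2 + 2k3 + k4).
t=1.300000, u=-0.830000:
  k1 = f(1.300000, -0.830000) = 1.081449
  k2 = f(1.385000, -0.738077) = 0.911722
  k3 = f(1.385000, -0.752504) = 0.926149
  k4 = f(1.470000, -0.672555) = 0.767143
  u ← -0.830000 + (0.17/6)·(k1 + 2k2 + 2k3 + k4) = -0.673477
u(1.47) ≈ -0.6735

-0.6735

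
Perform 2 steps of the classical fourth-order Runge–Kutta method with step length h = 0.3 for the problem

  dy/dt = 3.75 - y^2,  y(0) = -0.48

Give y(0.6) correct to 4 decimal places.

RK4: k1 = f(t_n, y_n); k2 = f(t_n + h/2, y_n + (h/2)·k1); k3 = f(t_n + h/2, y_n + (h/2)·k2); k4 = f(t_n + h, y_n + h·k3); y_{n+1} = y_n + (h/6)·(k1 + 2k2 + 2k3 + k4).
t=0.000000, y=-0.480000:
  k1 = f(0.000000, -0.480000) = 3.519600
  k2 = f(0.150000, 0.047940) = 3.747702
  k3 = f(0.150000, 0.082155) = 3.743251
  k4 = f(0.300000, 0.642975) = 3.336583
  y ← -0.480000 + (0.3/6)·(k1 + 2k2 + 2k3 + k4) = 0.611904
t=0.300000, y=0.611904:
  k1 = f(0.300000, 0.611904) = 3.375573
  k2 = f(0.450000, 1.118240) = 2.499539
  k3 = f(0.450000, 0.986835) = 2.776156
  k4 = f(0.600000, 1.444751) = 1.662694
  y ← 0.611904 + (0.3/6)·(k1 + 2k2 + 2k3 + k4) = 1.391387
y(0.6) ≈ 1.3914

1.3914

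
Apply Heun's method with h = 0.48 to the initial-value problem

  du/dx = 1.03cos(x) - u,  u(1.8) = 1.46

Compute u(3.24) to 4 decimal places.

-0.2668

Heun: k1 = f(x_n, u_n); k2 = f(x_n + h, u_n + h·k1); u_{n+1} = u_n + (h/2)·(k1 + k2).
x=1.800000, u=1.460000:
  k1 = f(1.800000, 1.460000) = -1.694018
  k2 = f(2.280000, 0.646871) = -1.317638
  u ← 1.460000 + (0.48/2)·(-1.694018 + (-1.317638)) = 0.737203
x=2.280000, u=0.737203:
  k1 = f(2.280000, 0.737203) = -1.407969
  k2 = f(2.760000, 0.061377) = -1.017292
  u ← 0.737203 + (0.48/2)·(-1.407969 + (-1.017292)) = 0.155140
x=2.760000, u=0.155140:
  k1 = f(2.760000, 0.155140) = -1.111055
  k2 = f(3.240000, -0.378166) = -0.646850
  u ← 0.155140 + (0.48/2)·(-1.111055 + (-0.646850)) = -0.266757
u(3.24) ≈ -0.2668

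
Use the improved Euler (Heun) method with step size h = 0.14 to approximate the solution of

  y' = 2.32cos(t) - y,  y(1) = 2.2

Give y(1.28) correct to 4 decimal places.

1.8939

Heun: k1 = f(t_n, y_n); k2 = f(t_n + h, y_n + h·k1); y_{n+1} = y_n + (h/2)·(k1 + k2).
t=1.000000, y=2.200000:
  k1 = f(1.000000, 2.200000) = -0.946499
  k2 = f(1.140000, 2.067490) = -1.098671
  y ← 2.200000 + (0.14/2)·(-0.946499 + (-1.098671)) = 2.056838
t=1.140000, y=2.056838:
  k1 = f(1.140000, 2.056838) = -1.088019
  k2 = f(1.280000, 1.904515) = -1.239336
  y ← 2.056838 + (0.14/2)·(-1.088019 + (-1.239336)) = 1.893923
y(1.28) ≈ 1.8939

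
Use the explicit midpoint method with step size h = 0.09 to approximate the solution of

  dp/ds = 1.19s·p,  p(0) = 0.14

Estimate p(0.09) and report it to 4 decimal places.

Midpoint: k1 = f(s_n, p_n); k2 = f(s_n + h/2, p_n + (h/2)·k1); p_{n+1} = p_n + h·k2.
s=0.000000, p=0.140000:
  k1 = f(0.000000, 0.140000) = 0.000000
  k2 = f(0.045000, 0.140000) = 0.007497
  p ← 0.140000 + 0.09·0.007497 = 0.140675
p(0.09) ≈ 0.1407

0.1407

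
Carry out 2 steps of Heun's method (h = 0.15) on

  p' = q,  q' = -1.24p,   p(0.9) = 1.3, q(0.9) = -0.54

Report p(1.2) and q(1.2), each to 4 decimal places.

Heun on (p,q): k1 = f(t_n, state_n); k2 = f(t_n + h, state_n + h·k1); state_{n+1} = state_n + (h/2)·(k1 + k2).
0.900000: (1.300000, -0.540000)
  k1 = (-0.540000, -1.612000)
  predictor → (1.219000, -0.781800)
  k2 = (-0.781800, -1.511560)
  → (1.200865, -0.774267)
1.050000: (1.200865, -0.774267)
  k1 = (-0.774267, -1.489073)
  predictor → (1.084725, -0.997628)
  k2 = (-0.997628, -1.345059)
  → (1.067973, -0.986827)
(p(1.2), q(1.2)) ≈ (1.0680, -0.9868)

1.0680, -0.9868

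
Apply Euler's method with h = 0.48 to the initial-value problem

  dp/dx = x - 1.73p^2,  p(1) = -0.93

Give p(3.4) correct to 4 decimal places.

Euler: p_{n+1} = p_n + h·f(x_n, p_n).
x=1.000000, p=-0.930000: f=-0.496277 → p ← -0.930000 + 0.48·(-0.496277) = -1.168213
x=1.480000, p=-1.168213: f=-0.880968 → p ← -1.168213 + 0.48·(-0.880968) = -1.591078
x=1.960000, p=-1.591078: f=-2.419544 → p ← -1.591078 + 0.48·(-2.419544) = -2.752459
x=2.440000, p=-2.752459: f=-10.666531 → p ← -2.752459 + 0.48·(-10.666531) = -7.872394
x=2.920000, p=-7.872394: f=-104.296026 → p ← -7.872394 + 0.48·(-104.296026) = -57.934486
p(3.4) ≈ -57.9345

-57.9345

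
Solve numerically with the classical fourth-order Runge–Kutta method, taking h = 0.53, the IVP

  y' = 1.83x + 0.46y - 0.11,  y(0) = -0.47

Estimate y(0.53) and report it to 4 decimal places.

-0.3866

RK4: k1 = f(x_n, y_n); k2 = f(x_n + h/2, y_n + (h/2)·k1); k3 = f(x_n + h/2, y_n + (h/2)·k2); k4 = f(x_n + h, y_n + h·k3); y_{n+1} = y_n + (h/6)·(k1 + 2k2 + 2k3 + k4).
x=0.000000, y=-0.470000:
  k1 = f(0.000000, -0.470000) = -0.326200
  k2 = f(0.265000, -0.556443) = 0.118986
  k3 = f(0.265000, -0.438469) = 0.173254
  k4 = f(0.530000, -0.378175) = 0.685939
  y ← -0.470000 + (0.53/6)·(k1 + 2k2 + 2k3 + k4) = -0.386594
y(0.53) ≈ -0.3866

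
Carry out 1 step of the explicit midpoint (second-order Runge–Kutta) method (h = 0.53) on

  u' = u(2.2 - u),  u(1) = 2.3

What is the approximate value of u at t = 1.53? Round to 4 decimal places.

Midpoint: k1 = f(t_n, u_n); k2 = f(t_n + h/2, u_n + (h/2)·k1); u_{n+1} = u_n + h·k2.
t=1.000000, u=2.300000:
  k1 = f(1.000000, 2.300000) = -0.230000
  k2 = f(1.265000, 2.239050) = -0.087435
  u ← 2.300000 + 0.53·(-0.087435) = 2.253660
u(1.53) ≈ 2.2537

2.2537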